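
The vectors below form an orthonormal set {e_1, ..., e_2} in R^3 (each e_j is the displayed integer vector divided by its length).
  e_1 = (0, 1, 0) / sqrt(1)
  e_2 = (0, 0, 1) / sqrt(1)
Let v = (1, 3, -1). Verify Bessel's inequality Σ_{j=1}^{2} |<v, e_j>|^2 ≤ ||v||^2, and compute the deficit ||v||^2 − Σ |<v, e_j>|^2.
Σ |<v, e_j>|^2 = 10; ||v||^2 = 11; deficit = 1

Write each e_j = u_j / sqrt(<u_j, u_j>) where u_j is the displayed integer vector. Then <v, e_j> = <v, u_j> / sqrt(<u_j, u_j>), so |<v, e_j>|^2 = <v, u_j>^2 / <u_j, u_j>.
Coefficients: <v, e_1> = 3/sqrt(1), <v, e_2> = -1/sqrt(1).
Square and sum: Σ |<v, e_j>|^2 = 10.
Compute ||v||^2 = v·v = 11.
Deficit = 11 − 10 = 1 ≥ 0, confirming Bessel's inequality. (The deficit equals ||v − Σ <v,e_j> e_j||^2, the squared distance from v to span{e_j}.)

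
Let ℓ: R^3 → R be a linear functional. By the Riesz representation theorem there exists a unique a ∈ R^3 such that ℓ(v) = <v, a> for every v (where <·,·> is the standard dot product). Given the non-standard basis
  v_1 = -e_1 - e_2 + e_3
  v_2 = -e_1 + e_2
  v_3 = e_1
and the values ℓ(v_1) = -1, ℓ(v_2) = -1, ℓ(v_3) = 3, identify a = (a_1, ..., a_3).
a = (3, 2, 4)

Write a = (a_1, ..., a_3) in the standard basis. For each basis vector v_i, ℓ(v_i) = <v_i, a> is a linear equation in the a_j's. Collect the n equations into a matrix system V a = ℓ, where row i of V is v_i (expressed in the standard basis). Since V is invertible (lower-triangular with 1s on the diagonal, up to permutation), solve by back-substitution:
  V =
[[-1, -1, 1],
 [-1, 1, 0],
 [1, 0, 0]]
  V a = (-1, -1, 3)
Solving gives a = (3, 2, 4).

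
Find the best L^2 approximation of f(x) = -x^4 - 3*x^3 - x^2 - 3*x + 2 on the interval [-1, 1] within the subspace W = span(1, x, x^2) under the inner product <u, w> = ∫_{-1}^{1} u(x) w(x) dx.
g(x) = -13*x^2/7 - 24*x/5 + 73/35

The best approximation g ∈ W is the orthogonal projection of f onto W. Writing g = a_0 + a_1 x + a_2 x^2, the coefficients solve the normal equations G · a = b where
  G_{ij} = <φ_i, φ_j> and b_i = <f, φ_i>, with φ_0 = 1, φ_1 = x, φ_2 = x^2.
G =
  [2, 0, 2/3]
  [0, 2/3, 0]
  [2/3, 0, 2/5],
b = (44/15, -16/5, 68/105).
Solving gives a_0 = 73/35, a_1 = -24/5, a_2 = -13/7, so
  g(x) = -13*x^2/7 - 24*x/5 + 73/35.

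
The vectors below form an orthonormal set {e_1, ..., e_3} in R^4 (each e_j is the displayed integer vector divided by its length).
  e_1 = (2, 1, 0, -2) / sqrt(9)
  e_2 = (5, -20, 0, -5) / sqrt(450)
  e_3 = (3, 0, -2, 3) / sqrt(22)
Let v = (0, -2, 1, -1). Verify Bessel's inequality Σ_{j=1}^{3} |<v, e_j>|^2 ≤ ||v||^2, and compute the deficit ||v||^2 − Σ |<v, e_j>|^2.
Σ |<v, e_j>|^2 = 62/11; ||v||^2 = 6; deficit = 4/11

Write each e_j = u_j / sqrt(<u_j, u_j>) where u_j is the displayed integer vector. Then <v, e_j> = <v, u_j> / sqrt(<u_j, u_j>), so |<v, e_j>|^2 = <v, u_j>^2 / <u_j, u_j>.
Coefficients: <v, e_1> = 0/sqrt(9), <v, e_2> = 45/sqrt(450), <v, e_3> = -5/sqrt(22).
Square and sum: Σ |<v, e_j>|^2 = 62/11.
Compute ||v||^2 = v·v = 6.
Deficit = 6 − 62/11 = 4/11 ≥ 0, confirming Bessel's inequality. (The deficit equals ||v − Σ <v,e_j> e_j||^2, the squared distance from v to span{e_j}.)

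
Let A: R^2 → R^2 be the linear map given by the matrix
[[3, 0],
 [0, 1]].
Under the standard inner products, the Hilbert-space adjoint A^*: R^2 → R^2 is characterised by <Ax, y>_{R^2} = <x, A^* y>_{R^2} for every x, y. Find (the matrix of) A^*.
A^* = A^T =
[[3, 0],
 [0, 1]]

For real matrices with standard dot products, the defining identity <Ax, y> = <x, A^* y> gives (Ax)^T y = x^T (A^*) y, i.e. x^T A^T y = x^T (A^*) y. Since this holds for all x, y, we must have A^* = A^T. Therefore
A^* =
[[3, 0],
 [0, 1]].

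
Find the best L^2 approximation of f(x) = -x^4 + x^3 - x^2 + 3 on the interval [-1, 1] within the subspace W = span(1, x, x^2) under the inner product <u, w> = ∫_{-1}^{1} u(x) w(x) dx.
g(x) = -13*x^2/7 + 3*x/5 + 108/35

The best approximation g ∈ W is the orthogonal projection of f onto W. Writing g = a_0 + a_1 x + a_2 x^2, the coefficients solve the normal equations G · a = b where
  G_{ij} = <φ_i, φ_j> and b_i = <f, φ_i>, with φ_0 = 1, φ_1 = x, φ_2 = x^2.
G =
  [2, 0, 2/3]
  [0, 2/3, 0]
  [2/3, 0, 2/5],
b = (74/15, 2/5, 46/35).
Solving gives a_0 = 108/35, a_1 = 3/5, a_2 = -13/7, so
  g(x) = -13*x^2/7 + 3*x/5 + 108/35.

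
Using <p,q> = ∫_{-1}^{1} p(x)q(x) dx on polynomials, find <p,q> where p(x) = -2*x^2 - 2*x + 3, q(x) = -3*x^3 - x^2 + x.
<p,q> = -2/15

Expand the product: p(x)·q(x) = 6*x^5 + 8*x^4 - 9*x^3 - 5*x^2 + 3*x.
∫_{-1}^{1} of each monomial x^k gives [2/(k+1) if k even, 0 if k odd]. Integrating term-by-term (or equivalently evaluating the antiderivative F(x) = x^6 + 8*x^5/5 - 9*x^4/4 - 5*x^3/3 + 3*x^2/2 at the endpoints):
  F(1) − F(−1) = 11/60 − (19/60) = -2/15.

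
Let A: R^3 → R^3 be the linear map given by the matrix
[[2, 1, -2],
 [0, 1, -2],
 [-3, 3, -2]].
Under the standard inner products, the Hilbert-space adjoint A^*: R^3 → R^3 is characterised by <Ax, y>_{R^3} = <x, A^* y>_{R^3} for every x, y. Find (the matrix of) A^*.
A^* = A^T =
[[2, 0, -3],
 [1, 1, 3],
 [-2, -2, -2]]

For real matrices with standard dot products, the defining identity <Ax, y> = <x, A^* y> gives (Ax)^T y = x^T (A^*) y, i.e. x^T A^T y = x^T (A^*) y. Since this holds for all x, y, we must have A^* = A^T. Therefore
A^* =
[[2, 0, -3],
 [1, 1, 3],
 [-2, -2, -2]].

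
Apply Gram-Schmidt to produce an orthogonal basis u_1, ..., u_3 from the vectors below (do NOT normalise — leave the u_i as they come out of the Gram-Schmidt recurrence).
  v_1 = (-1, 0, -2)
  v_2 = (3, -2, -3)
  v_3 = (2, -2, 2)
Orthogonal basis:
  u_1 = (-1, 0, -2)
  u_2 = (18/5, -2, -9/5)
  u_3 = (-56/101, -126/101, 28/101)

Apply the Gram-Schmidt recurrence
  u_1 = v_1
  u_i = v_i − Σ_{j<i} ((v_i · u_j) / (u_j · u_j)) · u_j.

Step by step this gives:
  u_1 = (-1, 0, -2)
  u_2 = (18/5, -2, -9/5)
  u_3 = (-56/101, -126/101, 28/101)

Orthogonality check:
  u_2 · u_1 = 0 (should be 0)
  u_3 · u_1 = 0 (should be 0)
  u_3 · u_2 = 0 (should be 0)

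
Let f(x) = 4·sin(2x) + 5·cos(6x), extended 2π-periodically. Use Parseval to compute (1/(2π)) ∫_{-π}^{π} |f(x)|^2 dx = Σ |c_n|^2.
Σ |c_n|^2 = 41/2

Expand |f|^2 and use orthogonality of {sin(nx), cos(mx)} on [-π, π]:
  ∫_{-π}^{π} sin(nx)^2 dx = π, ∫ cos(mx)^2 dx = π, and cross terms integrate to 0.
So ∫_{-π}^{π} f(x)^2 dx = 4^2 · π + 5^2 · π = (16 + 25)π.
Divide by 2π: (16 + 25)/2 = 41/2.
By Parseval, this equals Σ |c_n|^2.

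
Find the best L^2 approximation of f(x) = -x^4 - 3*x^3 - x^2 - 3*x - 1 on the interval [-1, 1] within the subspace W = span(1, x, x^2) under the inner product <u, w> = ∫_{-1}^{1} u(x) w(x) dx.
g(x) = -13*x^2/7 - 24*x/5 - 32/35

The best approximation g ∈ W is the orthogonal projection of f onto W. Writing g = a_0 + a_1 x + a_2 x^2, the coefficients solve the normal equations G · a = b where
  G_{ij} = <φ_i, φ_j> and b_i = <f, φ_i>, with φ_0 = 1, φ_1 = x, φ_2 = x^2.
G =
  [2, 0, 2/3]
  [0, 2/3, 0]
  [2/3, 0, 2/5],
b = (-46/15, -16/5, -142/105).
Solving gives a_0 = -32/35, a_1 = -24/5, a_2 = -13/7, so
  g(x) = -13*x^2/7 - 24*x/5 - 32/35.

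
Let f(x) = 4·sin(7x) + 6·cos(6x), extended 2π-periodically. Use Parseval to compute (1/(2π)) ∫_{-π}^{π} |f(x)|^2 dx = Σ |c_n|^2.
Σ |c_n|^2 = 26

Expand |f|^2 and use orthogonality of {sin(nx), cos(mx)} on [-π, π]:
  ∫_{-π}^{π} sin(nx)^2 dx = π, ∫ cos(mx)^2 dx = π, and cross terms integrate to 0.
So ∫_{-π}^{π} f(x)^2 dx = 4^2 · π + 6^2 · π = (16 + 36)π.
Divide by 2π: (16 + 36)/2 = 26.
By Parseval, this equals Σ |c_n|^2.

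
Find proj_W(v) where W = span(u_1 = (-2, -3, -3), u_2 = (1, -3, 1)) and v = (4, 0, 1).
proj_W(v) = (218/113, -39/226, 577/226)

Set up U = [u_1 | ... | u_2] ∈ R^(3×2). The projector onto W = col(U) is P = U (U^T U)^(-1) U^T.
Compute U^T U =
  [22, 4]
  [4, 11],
and U^T v = (-11, 5).
Solve U^T U · c = U^T v for the coefficients: c = (-141/226, 77/113). The projection is proj_W(v) = U c.
Check: (v - proj_W(v)) · u_1 = 0  (should be 0).
Check: (v - proj_W(v)) · u_2 = 0  (should be 0).
Result: proj_W(v) = (218/113, -39/226, 577/226).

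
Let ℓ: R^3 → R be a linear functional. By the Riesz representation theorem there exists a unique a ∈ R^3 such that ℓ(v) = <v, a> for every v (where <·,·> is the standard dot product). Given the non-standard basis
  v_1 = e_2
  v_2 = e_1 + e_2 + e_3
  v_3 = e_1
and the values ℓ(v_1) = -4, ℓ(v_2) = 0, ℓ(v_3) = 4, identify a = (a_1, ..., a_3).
a = (4, -4, 0)

Write a = (a_1, ..., a_3) in the standard basis. For each basis vector v_i, ℓ(v_i) = <v_i, a> is a linear equation in the a_j's. Collect the n equations into a matrix system V a = ℓ, where row i of V is v_i (expressed in the standard basis). Since V is invertible (lower-triangular with 1s on the diagonal, up to permutation), solve by back-substitution:
  V =
[[0, 1, 0],
 [1, 1, 1],
 [1, 0, 0]]
  V a = (-4, 0, 4)
Solving gives a = (4, -4, 0).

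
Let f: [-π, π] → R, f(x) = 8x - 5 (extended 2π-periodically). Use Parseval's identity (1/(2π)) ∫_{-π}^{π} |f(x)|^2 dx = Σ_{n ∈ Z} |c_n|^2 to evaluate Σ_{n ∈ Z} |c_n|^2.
Σ |c_n|^2 = 64π^2/3 + 25

Expand and integrate term by term over [-π, π]:
  ∫ (8x)^2 dx = 64·(2π^3/3); ∫ 2·8·(-5)·x dx = 0 (odd integrand); ∫ (-5)^2 dx = 25·2π.
So (1/(2π)) ∫_{-π}^{π} (8x - 5)^2 dx = 64π^2/3 + 25 = 64π^2/3 + 25.
Parseval ⇒ Σ |c_n|^2 = 64π^2/3 + 25.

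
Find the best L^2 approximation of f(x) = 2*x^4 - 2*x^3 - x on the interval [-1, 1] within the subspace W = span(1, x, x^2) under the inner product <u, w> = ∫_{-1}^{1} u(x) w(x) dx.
g(x) = 12*x^2/7 - 11*x/5 - 6/35

The best approximation g ∈ W is the orthogonal projection of f onto W. Writing g = a_0 + a_1 x + a_2 x^2, the coefficients solve the normal equations G · a = b where
  G_{ij} = <φ_i, φ_j> and b_i = <f, φ_i>, with φ_0 = 1, φ_1 = x, φ_2 = x^2.
G =
  [2, 0, 2/3]
  [0, 2/3, 0]
  [2/3, 0, 2/5],
b = (4/5, -22/15, 4/7).
Solving gives a_0 = -6/35, a_1 = -11/5, a_2 = 12/7, so
  g(x) = 12*x^2/7 - 11*x/5 - 6/35.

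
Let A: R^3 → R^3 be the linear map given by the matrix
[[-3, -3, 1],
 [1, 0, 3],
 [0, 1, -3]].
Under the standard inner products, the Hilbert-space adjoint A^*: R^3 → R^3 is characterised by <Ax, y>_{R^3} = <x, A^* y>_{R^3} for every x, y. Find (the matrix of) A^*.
A^* = A^T =
[[-3, 1, 0],
 [-3, 0, 1],
 [1, 3, -3]]

For real matrices with standard dot products, the defining identity <Ax, y> = <x, A^* y> gives (Ax)^T y = x^T (A^*) y, i.e. x^T A^T y = x^T (A^*) y. Since this holds for all x, y, we must have A^* = A^T. Therefore
A^* =
[[-3, 1, 0],
 [-3, 0, 1],
 [1, 3, -3]].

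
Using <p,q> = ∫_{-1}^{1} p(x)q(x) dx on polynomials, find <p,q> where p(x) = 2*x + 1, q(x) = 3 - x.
<p,q> = 14/3

Expand the product: p(x)·q(x) = -2*x^2 + 5*x + 3.
∫_{-1}^{1} of each monomial x^k gives [2/(k+1) if k even, 0 if k odd]. Integrating term-by-term (or equivalently evaluating the antiderivative F(x) = -2*x^3/3 + 5*x^2/2 + 3*x at the endpoints):
  F(1) − F(−1) = 29/6 − (1/6) = 14/3.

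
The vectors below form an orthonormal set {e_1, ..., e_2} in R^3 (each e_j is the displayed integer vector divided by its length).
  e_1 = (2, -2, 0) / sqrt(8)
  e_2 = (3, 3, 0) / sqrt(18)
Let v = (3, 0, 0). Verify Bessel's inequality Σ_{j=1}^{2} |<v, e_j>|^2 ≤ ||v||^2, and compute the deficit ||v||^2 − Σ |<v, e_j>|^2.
Σ |<v, e_j>|^2 = 9; ||v||^2 = 9; deficit = 0

Write each e_j = u_j / sqrt(<u_j, u_j>) where u_j is the displayed integer vector. Then <v, e_j> = <v, u_j> / sqrt(<u_j, u_j>), so |<v, e_j>|^2 = <v, u_j>^2 / <u_j, u_j>.
Coefficients: <v, e_1> = 6/sqrt(8), <v, e_2> = 9/sqrt(18).
Square and sum: Σ |<v, e_j>|^2 = 9.
Compute ||v||^2 = v·v = 9.
Deficit = 9 − 9 = 0 ≥ 0, confirming Bessel's inequality. (The deficit equals ||v − Σ <v,e_j> e_j||^2, the squared distance from v to span{e_j}.)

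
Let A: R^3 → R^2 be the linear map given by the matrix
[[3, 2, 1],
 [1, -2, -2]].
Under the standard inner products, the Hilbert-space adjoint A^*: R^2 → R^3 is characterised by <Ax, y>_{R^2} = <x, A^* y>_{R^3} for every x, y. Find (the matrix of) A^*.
A^* = A^T =
[[3, 1],
 [2, -2],
 [1, -2]]

For real matrices with standard dot products, the defining identity <Ax, y> = <x, A^* y> gives (Ax)^T y = x^T (A^*) y, i.e. x^T A^T y = x^T (A^*) y. Since this holds for all x, y, we must have A^* = A^T. Therefore
A^* =
[[3, 1],
 [2, -2],
 [1, -2]].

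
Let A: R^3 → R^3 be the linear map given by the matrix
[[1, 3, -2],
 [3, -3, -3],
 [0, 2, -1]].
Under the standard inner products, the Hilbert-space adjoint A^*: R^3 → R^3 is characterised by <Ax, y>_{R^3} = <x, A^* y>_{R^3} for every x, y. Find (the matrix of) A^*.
A^* = A^T =
[[1, 3, 0],
 [3, -3, 2],
 [-2, -3, -1]]

For real matrices with standard dot products, the defining identity <Ax, y> = <x, A^* y> gives (Ax)^T y = x^T (A^*) y, i.e. x^T A^T y = x^T (A^*) y. Since this holds for all x, y, we must have A^* = A^T. Therefore
A^* =
[[1, 3, 0],
 [3, -3, 2],
 [-2, -3, -1]].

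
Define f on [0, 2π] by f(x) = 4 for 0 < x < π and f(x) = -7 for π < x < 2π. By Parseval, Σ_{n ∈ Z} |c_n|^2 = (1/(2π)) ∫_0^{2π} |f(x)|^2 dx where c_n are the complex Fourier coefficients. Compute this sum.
Σ |c_n|^2 = 65/2

Parseval equates the L^2 energy of f (normalised by 1/(2π)) with the ℓ^2 sum of its Fourier coefficients: (1/(2π)) ∫_0^{2π} |f|^2 = Σ |c_n|^2.
Compute the left side: (1/(2π)) [∫_0^π 4^2 dx + ∫_π^{2π} (-7)^2 dx] = (1/(2π)) · (16π + 49π) = (16 + 49)/2 = 65/2.
So Σ_{n ∈ Z} |c_n|^2 = 65/2.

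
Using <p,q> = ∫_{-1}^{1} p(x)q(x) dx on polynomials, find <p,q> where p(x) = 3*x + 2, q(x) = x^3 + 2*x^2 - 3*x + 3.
<p,q> = 148/15

Expand the product: p(x)·q(x) = 3*x^4 + 8*x^3 - 5*x^2 + 3*x + 6.
∫_{-1}^{1} of each monomial x^k gives [2/(k+1) if k even, 0 if k odd]. Integrating term-by-term (or equivalently evaluating the antiderivative F(x) = 3*x^5/5 + 2*x^4 - 5*x^3/3 + 3*x^2/2 + 6*x at the endpoints):
  F(1) − F(−1) = 253/30 − (-43/30) = 148/15.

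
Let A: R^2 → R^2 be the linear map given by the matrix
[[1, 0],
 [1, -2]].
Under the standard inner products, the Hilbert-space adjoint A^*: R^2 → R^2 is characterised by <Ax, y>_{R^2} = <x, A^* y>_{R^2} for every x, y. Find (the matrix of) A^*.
A^* = A^T =
[[1, 1],
 [0, -2]]

For real matrices with standard dot products, the defining identity <Ax, y> = <x, A^* y> gives (Ax)^T y = x^T (A^*) y, i.e. x^T A^T y = x^T (A^*) y. Since this holds for all x, y, we must have A^* = A^T. Therefore
A^* =
[[1, 1],
 [0, -2]].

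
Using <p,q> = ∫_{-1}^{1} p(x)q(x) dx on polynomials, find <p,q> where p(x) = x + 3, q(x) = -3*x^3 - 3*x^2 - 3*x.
<p,q> = -46/5

Expand the product: p(x)·q(x) = -3*x^4 - 12*x^3 - 12*x^2 - 9*x.
∫_{-1}^{1} of each monomial x^k gives [2/(k+1) if k even, 0 if k odd]. Integrating term-by-term (or equivalently evaluating the antiderivative F(x) = -3*x^5/5 - 3*x^4 - 4*x^3 - 9*x^2/2 at the endpoints):
  F(1) − F(−1) = -121/10 − (-29/10) = -46/5.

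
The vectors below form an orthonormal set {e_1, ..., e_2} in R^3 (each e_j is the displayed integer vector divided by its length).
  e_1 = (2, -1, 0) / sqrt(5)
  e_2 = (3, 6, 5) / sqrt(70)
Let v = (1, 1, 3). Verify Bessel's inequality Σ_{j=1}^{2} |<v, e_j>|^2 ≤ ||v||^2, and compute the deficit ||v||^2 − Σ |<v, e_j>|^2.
Σ |<v, e_j>|^2 = 59/7; ||v||^2 = 11; deficit = 18/7

Write each e_j = u_j / sqrt(<u_j, u_j>) where u_j is the displayed integer vector. Then <v, e_j> = <v, u_j> / sqrt(<u_j, u_j>), so |<v, e_j>|^2 = <v, u_j>^2 / <u_j, u_j>.
Coefficients: <v, e_1> = 1/sqrt(5), <v, e_2> = 24/sqrt(70).
Square and sum: Σ |<v, e_j>|^2 = 59/7.
Compute ||v||^2 = v·v = 11.
Deficit = 11 − 59/7 = 18/7 ≥ 0, confirming Bessel's inequality. (The deficit equals ||v − Σ <v,e_j> e_j||^2, the squared distance from v to span{e_j}.)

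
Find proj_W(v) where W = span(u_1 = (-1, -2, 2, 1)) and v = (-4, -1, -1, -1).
proj_W(v) = (-3/10, -3/5, 3/5, 3/10)

Set up U = [u_1 | ... | u_1] ∈ R^(4×1). The projector onto W = col(U) is P = U (U^T U)^(-1) U^T.
Compute U^T U =
  [10],
and U^T v = (3).
Solve U^T U · c = U^T v for the coefficients: c = (3/10). The projection is proj_W(v) = U c.
Check: (v - proj_W(v)) · u_1 = 0  (should be 0).
Result: proj_W(v) = (-3/10, -3/5, 3/5, 3/10).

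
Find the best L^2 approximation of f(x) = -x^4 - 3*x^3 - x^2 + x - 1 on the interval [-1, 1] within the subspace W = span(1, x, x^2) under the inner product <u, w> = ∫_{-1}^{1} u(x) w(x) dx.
g(x) = -13*x^2/7 - 4*x/5 - 32/35

The best approximation g ∈ W is the orthogonal projection of f onto W. Writing g = a_0 + a_1 x + a_2 x^2, the coefficients solve the normal equations G · a = b where
  G_{ij} = <φ_i, φ_j> and b_i = <f, φ_i>, with φ_0 = 1, φ_1 = x, φ_2 = x^2.
G =
  [2, 0, 2/3]
  [0, 2/3, 0]
  [2/3, 0, 2/5],
b = (-46/15, -8/15, -142/105).
Solving gives a_0 = -32/35, a_1 = -4/5, a_2 = -13/7, so
  g(x) = -13*x^2/7 - 4*x/5 - 32/35.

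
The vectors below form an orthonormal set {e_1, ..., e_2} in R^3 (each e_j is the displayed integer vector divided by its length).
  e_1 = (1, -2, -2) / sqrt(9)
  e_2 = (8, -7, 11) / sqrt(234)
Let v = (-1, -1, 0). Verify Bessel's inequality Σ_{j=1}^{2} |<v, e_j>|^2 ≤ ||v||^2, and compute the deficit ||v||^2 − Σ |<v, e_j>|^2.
Σ |<v, e_j>|^2 = 3/26; ||v||^2 = 2; deficit = 49/26

Write each e_j = u_j / sqrt(<u_j, u_j>) where u_j is the displayed integer vector. Then <v, e_j> = <v, u_j> / sqrt(<u_j, u_j>), so |<v, e_j>|^2 = <v, u_j>^2 / <u_j, u_j>.
Coefficients: <v, e_1> = 1/sqrt(9), <v, e_2> = -1/sqrt(234).
Square and sum: Σ |<v, e_j>|^2 = 3/26.
Compute ||v||^2 = v·v = 2.
Deficit = 2 − 3/26 = 49/26 ≥ 0, confirming Bessel's inequality. (The deficit equals ||v − Σ <v,e_j> e_j||^2, the squared distance from v to span{e_j}.)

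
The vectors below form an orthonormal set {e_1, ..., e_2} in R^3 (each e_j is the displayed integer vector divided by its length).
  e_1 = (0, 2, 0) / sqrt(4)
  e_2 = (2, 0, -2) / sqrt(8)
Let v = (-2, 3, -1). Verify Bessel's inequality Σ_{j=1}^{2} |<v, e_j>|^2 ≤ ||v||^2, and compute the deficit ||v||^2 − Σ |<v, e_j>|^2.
Σ |<v, e_j>|^2 = 19/2; ||v||^2 = 14; deficit = 9/2

Write each e_j = u_j / sqrt(<u_j, u_j>) where u_j is the displayed integer vector. Then <v, e_j> = <v, u_j> / sqrt(<u_j, u_j>), so |<v, e_j>|^2 = <v, u_j>^2 / <u_j, u_j>.
Coefficients: <v, e_1> = 6/sqrt(4), <v, e_2> = -2/sqrt(8).
Square and sum: Σ |<v, e_j>|^2 = 19/2.
Compute ||v||^2 = v·v = 14.
Deficit = 14 − 19/2 = 9/2 ≥ 0, confirming Bessel's inequality. (The deficit equals ||v − Σ <v,e_j> e_j||^2, the squared distance from v to span{e_j}.)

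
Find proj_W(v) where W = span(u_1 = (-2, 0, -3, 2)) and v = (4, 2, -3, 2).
proj_W(v) = (-10/17, 0, -15/17, 10/17)

Set up U = [u_1 | ... | u_1] ∈ R^(4×1). The projector onto W = col(U) is P = U (U^T U)^(-1) U^T.
Compute U^T U =
  [17],
and U^T v = (5).
Solve U^T U · c = U^T v for the coefficients: c = (5/17). The projection is proj_W(v) = U c.
Check: (v - proj_W(v)) · u_1 = 0  (should be 0).
Result: proj_W(v) = (-10/17, 0, -15/17, 10/17).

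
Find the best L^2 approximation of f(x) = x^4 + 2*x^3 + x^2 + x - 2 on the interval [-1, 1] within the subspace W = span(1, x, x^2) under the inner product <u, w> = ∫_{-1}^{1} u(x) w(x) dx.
g(x) = 13*x^2/7 + 11*x/5 - 73/35

The best approximation g ∈ W is the orthogonal projection of f onto W. Writing g = a_0 + a_1 x + a_2 x^2, the coefficients solve the normal equations G · a = b where
  G_{ij} = <φ_i, φ_j> and b_i = <f, φ_i>, with φ_0 = 1, φ_1 = x, φ_2 = x^2.
G =
  [2, 0, 2/3]
  [0, 2/3, 0]
  [2/3, 0, 2/5],
b = (-44/15, 22/15, -68/105).
Solving gives a_0 = -73/35, a_1 = 11/5, a_2 = 13/7, so
  g(x) = 13*x^2/7 + 11*x/5 - 73/35.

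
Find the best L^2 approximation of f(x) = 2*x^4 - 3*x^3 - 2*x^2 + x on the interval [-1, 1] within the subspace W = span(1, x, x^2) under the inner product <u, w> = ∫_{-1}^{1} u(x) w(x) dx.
g(x) = -2*x^2/7 - 4*x/5 - 6/35

The best approximation g ∈ W is the orthogonal projection of f onto W. Writing g = a_0 + a_1 x + a_2 x^2, the coefficients solve the normal equations G · a = b where
  G_{ij} = <φ_i, φ_j> and b_i = <f, φ_i>, with φ_0 = 1, φ_1 = x, φ_2 = x^2.
G =
  [2, 0, 2/3]
  [0, 2/3, 0]
  [2/3, 0, 2/5],
b = (-8/15, -8/15, -8/35).
Solving gives a_0 = -6/35, a_1 = -4/5, a_2 = -2/7, so
  g(x) = -2*x^2/7 - 4*x/5 - 6/35.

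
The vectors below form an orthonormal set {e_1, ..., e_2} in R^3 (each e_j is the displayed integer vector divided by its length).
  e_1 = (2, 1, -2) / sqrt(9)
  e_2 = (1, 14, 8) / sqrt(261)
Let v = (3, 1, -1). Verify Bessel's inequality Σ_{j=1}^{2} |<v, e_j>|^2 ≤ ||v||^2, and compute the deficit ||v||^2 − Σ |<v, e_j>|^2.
Σ |<v, e_j>|^2 = 270/29; ||v||^2 = 11; deficit = 49/29

Write each e_j = u_j / sqrt(<u_j, u_j>) where u_j is the displayed integer vector. Then <v, e_j> = <v, u_j> / sqrt(<u_j, u_j>), so |<v, e_j>|^2 = <v, u_j>^2 / <u_j, u_j>.
Coefficients: <v, e_1> = 9/sqrt(9), <v, e_2> = 9/sqrt(261).
Square and sum: Σ |<v, e_j>|^2 = 270/29.
Compute ||v||^2 = v·v = 11.
Deficit = 11 − 270/29 = 49/29 ≥ 0, confirming Bessel's inequality. (The deficit equals ||v − Σ <v,e_j> e_j||^2, the squared distance from v to span{e_j}.)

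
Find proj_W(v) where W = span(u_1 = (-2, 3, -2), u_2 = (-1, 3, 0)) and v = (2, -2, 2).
proj_W(v) = (86/49, -102/49, 104/49)

Set up U = [u_1 | ... | u_2] ∈ R^(3×2). The projector onto W = col(U) is P = U (U^T U)^(-1) U^T.
Compute U^T U =
  [17, 11]
  [11, 10],
and U^T v = (-14, -8).
Solve U^T U · c = U^T v for the coefficients: c = (-52/49, 18/49). The projection is proj_W(v) = U c.
Check: (v - proj_W(v)) · u_1 = 0  (should be 0).
Check: (v - proj_W(v)) · u_2 = 0  (should be 0).
Result: proj_W(v) = (86/49, -102/49, 104/49).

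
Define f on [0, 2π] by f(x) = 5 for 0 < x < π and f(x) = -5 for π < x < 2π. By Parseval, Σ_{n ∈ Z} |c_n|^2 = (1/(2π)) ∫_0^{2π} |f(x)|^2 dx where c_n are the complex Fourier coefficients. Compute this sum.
Σ |c_n|^2 = 25

Parseval equates the L^2 energy of f (normalised by 1/(2π)) with the ℓ^2 sum of its Fourier coefficients: (1/(2π)) ∫_0^{2π} |f|^2 = Σ |c_n|^2.
Compute the left side: (1/(2π)) [∫_0^π 5^2 dx + ∫_π^{2π} (-5)^2 dx] = (1/(2π)) · (25π + 25π) = (25 + 25)/2 = 25.
So Σ_{n ∈ Z} |c_n|^2 = 25.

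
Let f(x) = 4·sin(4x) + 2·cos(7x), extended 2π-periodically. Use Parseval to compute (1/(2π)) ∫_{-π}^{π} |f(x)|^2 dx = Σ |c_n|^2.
Σ |c_n|^2 = 10

Expand |f|^2 and use orthogonality of {sin(nx), cos(mx)} on [-π, π]:
  ∫_{-π}^{π} sin(nx)^2 dx = π, ∫ cos(mx)^2 dx = π, and cross terms integrate to 0.
So ∫_{-π}^{π} f(x)^2 dx = 4^2 · π + 2^2 · π = (16 + 4)π.
Divide by 2π: (16 + 4)/2 = 10.
By Parseval, this equals Σ |c_n|^2.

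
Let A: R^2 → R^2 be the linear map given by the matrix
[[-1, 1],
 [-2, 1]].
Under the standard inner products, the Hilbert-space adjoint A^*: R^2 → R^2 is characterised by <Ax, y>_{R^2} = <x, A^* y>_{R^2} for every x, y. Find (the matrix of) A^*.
A^* = A^T =
[[-1, -2],
 [1, 1]]

For real matrices with standard dot products, the defining identity <Ax, y> = <x, A^* y> gives (Ax)^T y = x^T (A^*) y, i.e. x^T A^T y = x^T (A^*) y. Since this holds for all x, y, we must have A^* = A^T. Therefore
A^* =
[[-1, -2],
 [1, 1]].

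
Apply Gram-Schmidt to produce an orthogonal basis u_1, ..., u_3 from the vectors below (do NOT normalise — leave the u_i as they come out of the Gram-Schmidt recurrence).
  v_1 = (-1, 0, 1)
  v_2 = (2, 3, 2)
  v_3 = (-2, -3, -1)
Orthogonal basis:
  u_1 = (-1, 0, 1)
  u_2 = (2, 3, 2)
  u_3 = (9/34, -6/17, 9/34)

Apply the Gram-Schmidt recurrence
  u_1 = v_1
  u_i = v_i − Σ_{j<i} ((v_i · u_j) / (u_j · u_j)) · u_j.

Step by step this gives:
  u_1 = (-1, 0, 1)
  u_2 = (2, 3, 2)
  u_3 = (9/34, -6/17, 9/34)

Orthogonality check:
  u_2 · u_1 = 0 (should be 0)
  u_3 · u_1 = 0 (should be 0)
  u_3 · u_2 = 0 (should be 0)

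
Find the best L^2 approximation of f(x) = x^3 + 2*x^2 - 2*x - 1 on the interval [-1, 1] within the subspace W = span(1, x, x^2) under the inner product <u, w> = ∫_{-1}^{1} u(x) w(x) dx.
g(x) = 2*x^2 - 7*x/5 - 1

The best approximation g ∈ W is the orthogonal projection of f onto W. Writing g = a_0 + a_1 x + a_2 x^2, the coefficients solve the normal equations G · a = b where
  G_{ij} = <φ_i, φ_j> and b_i = <f, φ_i>, with φ_0 = 1, φ_1 = x, φ_2 = x^2.
G =
  [2, 0, 2/3]
  [0, 2/3, 0]
  [2/3, 0, 2/5],
b = (-2/3, -14/15, 2/15).
Solving gives a_0 = -1, a_1 = -7/5, a_2 = 2, so
  g(x) = 2*x^2 - 7*x/5 - 1.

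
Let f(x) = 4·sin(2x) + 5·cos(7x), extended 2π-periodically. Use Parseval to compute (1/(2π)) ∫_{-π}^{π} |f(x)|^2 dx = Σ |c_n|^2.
Σ |c_n|^2 = 41/2

Expand |f|^2 and use orthogonality of {sin(nx), cos(mx)} on [-π, π]:
  ∫_{-π}^{π} sin(nx)^2 dx = π, ∫ cos(mx)^2 dx = π, and cross terms integrate to 0.
So ∫_{-π}^{π} f(x)^2 dx = 4^2 · π + 5^2 · π = (16 + 25)π.
Divide by 2π: (16 + 25)/2 = 41/2.
By Parseval, this equals Σ |c_n|^2.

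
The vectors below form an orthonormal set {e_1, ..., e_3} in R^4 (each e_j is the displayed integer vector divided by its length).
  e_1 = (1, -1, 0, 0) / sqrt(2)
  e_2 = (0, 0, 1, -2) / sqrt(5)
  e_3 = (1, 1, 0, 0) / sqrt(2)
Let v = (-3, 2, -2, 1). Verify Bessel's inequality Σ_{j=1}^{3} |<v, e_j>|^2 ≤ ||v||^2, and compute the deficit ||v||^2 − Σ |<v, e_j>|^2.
Σ |<v, e_j>|^2 = 81/5; ||v||^2 = 18; deficit = 9/5

Write each e_j = u_j / sqrt(<u_j, u_j>) where u_j is the displayed integer vector. Then <v, e_j> = <v, u_j> / sqrt(<u_j, u_j>), so |<v, e_j>|^2 = <v, u_j>^2 / <u_j, u_j>.
Coefficients: <v, e_1> = -5/sqrt(2), <v, e_2> = -4/sqrt(5), <v, e_3> = -1/sqrt(2).
Square and sum: Σ |<v, e_j>|^2 = 81/5.
Compute ||v||^2 = v·v = 18.
Deficit = 18 − 81/5 = 9/5 ≥ 0, confirming Bessel's inequality. (The deficit equals ||v − Σ <v,e_j> e_j||^2, the squared distance from v to span{e_j}.)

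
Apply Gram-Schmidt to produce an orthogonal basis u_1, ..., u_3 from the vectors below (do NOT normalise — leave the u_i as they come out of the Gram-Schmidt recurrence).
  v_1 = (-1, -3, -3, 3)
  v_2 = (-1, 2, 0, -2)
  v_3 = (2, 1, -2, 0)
Orthogonal basis:
  u_1 = (-1, -3, -3, 3)
  u_2 = (-39/28, 23/28, -33/28, -23/28)
  u_3 = (282/131, 136/131, -235/131, -5/131)

Apply the Gram-Schmidt recurrence
  u_1 = v_1
  u_i = v_i − Σ_{j<i} ((v_i · u_j) / (u_j · u_j)) · u_j.

Step by step this gives:
  u_1 = (-1, -3, -3, 3)
  u_2 = (-39/28, 23/28, -33/28, -23/28)
  u_3 = (282/131, 136/131, -235/131, -5/131)

Orthogonality check:
  u_2 · u_1 = 0 (should be 0)
  u_3 · u_1 = 0 (should be 0)
  u_3 · u_2 = 0 (should be 0)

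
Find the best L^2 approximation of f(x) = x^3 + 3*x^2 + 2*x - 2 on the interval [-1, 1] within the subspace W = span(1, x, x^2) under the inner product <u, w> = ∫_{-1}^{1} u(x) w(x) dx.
g(x) = 3*x^2 + 13*x/5 - 2

The best approximation g ∈ W is the orthogonal projection of f onto W. Writing g = a_0 + a_1 x + a_2 x^2, the coefficients solve the normal equations G · a = b where
  G_{ij} = <φ_i, φ_j> and b_i = <f, φ_i>, with φ_0 = 1, φ_1 = x, φ_2 = x^2.
G =
  [2, 0, 2/3]
  [0, 2/3, 0]
  [2/3, 0, 2/5],
b = (-2, 26/15, -2/15).
Solving gives a_0 = -2, a_1 = 13/5, a_2 = 3, so
  g(x) = 3*x^2 + 13*x/5 - 2.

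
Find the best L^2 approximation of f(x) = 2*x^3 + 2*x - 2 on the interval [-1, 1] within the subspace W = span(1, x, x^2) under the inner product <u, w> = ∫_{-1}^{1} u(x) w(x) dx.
g(x) = 16*x/5 - 2

The best approximation g ∈ W is the orthogonal projection of f onto W. Writing g = a_0 + a_1 x + a_2 x^2, the coefficients solve the normal equations G · a = b where
  G_{ij} = <φ_i, φ_j> and b_i = <f, φ_i>, with φ_0 = 1, φ_1 = x, φ_2 = x^2.
G =
  [2, 0, 2/3]
  [0, 2/3, 0]
  [2/3, 0, 2/5],
b = (-4, 32/15, -4/3).
Solving gives a_0 = -2, a_1 = 16/5, a_2 = 0, so
  g(x) = 16*x/5 - 2.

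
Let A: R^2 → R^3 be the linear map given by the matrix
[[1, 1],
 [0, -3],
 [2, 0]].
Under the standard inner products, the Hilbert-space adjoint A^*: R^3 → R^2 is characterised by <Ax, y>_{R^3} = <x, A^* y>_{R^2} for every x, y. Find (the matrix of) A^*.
A^* = A^T =
[[1, 0, 2],
 [1, -3, 0]]

For real matrices with standard dot products, the defining identity <Ax, y> = <x, A^* y> gives (Ax)^T y = x^T (A^*) y, i.e. x^T A^T y = x^T (A^*) y. Since this holds for all x, y, we must have A^* = A^T. Therefore
A^* =
[[1, 0, 2],
 [1, -3, 0]].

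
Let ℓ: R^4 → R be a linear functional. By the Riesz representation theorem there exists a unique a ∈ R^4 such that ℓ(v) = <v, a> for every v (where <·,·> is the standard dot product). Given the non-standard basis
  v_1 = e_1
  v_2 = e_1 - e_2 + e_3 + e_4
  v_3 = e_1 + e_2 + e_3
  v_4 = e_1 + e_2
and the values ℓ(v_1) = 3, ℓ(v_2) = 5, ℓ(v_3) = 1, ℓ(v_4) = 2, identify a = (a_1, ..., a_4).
a = (3, -1, -1, 2)

Write a = (a_1, ..., a_4) in the standard basis. For each basis vector v_i, ℓ(v_i) = <v_i, a> is a linear equation in the a_j's. Collect the n equations into a matrix system V a = ℓ, where row i of V is v_i (expressed in the standard basis). Since V is invertible (lower-triangular with 1s on the diagonal, up to permutation), solve by back-substitution:
  V =
[[1, 0, 0, 0],
 [1, -1, 1, 1],
 [1, 1, 1, 0],
 [1, 1, 0, 0]]
  V a = (3, 5, 1, 2)
Solving gives a = (3, -1, -1, 2).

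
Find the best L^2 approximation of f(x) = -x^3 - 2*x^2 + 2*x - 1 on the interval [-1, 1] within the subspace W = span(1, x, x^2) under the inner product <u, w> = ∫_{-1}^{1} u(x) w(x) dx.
g(x) = -2*x^2 + 7*x/5 - 1

The best approximation g ∈ W is the orthogonal projection of f onto W. Writing g = a_0 + a_1 x + a_2 x^2, the coefficients solve the normal equations G · a = b where
  G_{ij} = <φ_i, φ_j> and b_i = <f, φ_i>, with φ_0 = 1, φ_1 = x, φ_2 = x^2.
G =
  [2, 0, 2/3]
  [0, 2/3, 0]
  [2/3, 0, 2/5],
b = (-10/3, 14/15, -22/15).
Solving gives a_0 = -1, a_1 = 7/5, a_2 = -2, so
  g(x) = -2*x^2 + 7*x/5 - 1.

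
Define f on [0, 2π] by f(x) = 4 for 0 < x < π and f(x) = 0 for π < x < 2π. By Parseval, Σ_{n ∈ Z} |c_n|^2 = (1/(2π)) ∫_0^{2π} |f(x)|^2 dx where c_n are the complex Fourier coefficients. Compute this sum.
Σ |c_n|^2 = 8

Parseval equates the L^2 energy of f (normalised by 1/(2π)) with the ℓ^2 sum of its Fourier coefficients: (1/(2π)) ∫_0^{2π} |f|^2 = Σ |c_n|^2.
Compute the left side: (1/(2π)) [∫_0^π 4^2 dx + ∫_π^{2π} 0^2 dx] = (1/(2π)) · (16π + 0π) = (16 + 0)/2 = 8.
So Σ_{n ∈ Z} |c_n|^2 = 8.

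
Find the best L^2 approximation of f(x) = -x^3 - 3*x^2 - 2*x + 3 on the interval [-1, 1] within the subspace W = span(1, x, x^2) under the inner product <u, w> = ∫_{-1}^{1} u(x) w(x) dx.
g(x) = -3*x^2 - 13*x/5 + 3

The best approximation g ∈ W is the orthogonal projection of f onto W. Writing g = a_0 + a_1 x + a_2 x^2, the coefficients solve the normal equations G · a = b where
  G_{ij} = <φ_i, φ_j> and b_i = <f, φ_i>, with φ_0 = 1, φ_1 = x, φ_2 = x^2.
G =
  [2, 0, 2/3]
  [0, 2/3, 0]
  [2/3, 0, 2/5],
b = (4, -26/15, 4/5).
Solving gives a_0 = 3, a_1 = -13/5, a_2 = -3, so
  g(x) = -3*x^2 - 13*x/5 + 3.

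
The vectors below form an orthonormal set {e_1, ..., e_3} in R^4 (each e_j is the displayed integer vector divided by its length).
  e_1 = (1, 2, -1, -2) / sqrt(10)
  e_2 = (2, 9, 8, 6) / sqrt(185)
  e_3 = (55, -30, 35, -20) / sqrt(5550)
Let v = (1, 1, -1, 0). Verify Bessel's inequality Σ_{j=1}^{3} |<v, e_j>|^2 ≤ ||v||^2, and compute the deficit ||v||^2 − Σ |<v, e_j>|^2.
Σ |<v, e_j>|^2 = 5/3; ||v||^2 = 3; deficit = 4/3

Write each e_j = u_j / sqrt(<u_j, u_j>) where u_j is the displayed integer vector. Then <v, e_j> = <v, u_j> / sqrt(<u_j, u_j>), so |<v, e_j>|^2 = <v, u_j>^2 / <u_j, u_j>.
Coefficients: <v, e_1> = 4/sqrt(10), <v, e_2> = 3/sqrt(185), <v, e_3> = -10/sqrt(5550).
Square and sum: Σ |<v, e_j>|^2 = 5/3.
Compute ||v||^2 = v·v = 3.
Deficit = 3 − 5/3 = 4/3 ≥ 0, confirming Bessel's inequality. (The deficit equals ||v − Σ <v,e_j> e_j||^2, the squared distance from v to span{e_j}.)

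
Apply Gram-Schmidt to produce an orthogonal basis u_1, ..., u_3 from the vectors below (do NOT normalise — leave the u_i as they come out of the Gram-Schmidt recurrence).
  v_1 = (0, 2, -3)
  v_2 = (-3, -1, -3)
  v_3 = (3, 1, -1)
Orthogonal basis:
  u_1 = (0, 2, -3)
  u_2 = (-3, -27/13, -18/13)
  u_3 = (12/11, -12/11, -8/11)

Apply the Gram-Schmidt recurrence
  u_1 = v_1
  u_i = v_i − Σ_{j<i} ((v_i · u_j) / (u_j · u_j)) · u_j.

Step by step this gives:
  u_1 = (0, 2, -3)
  u_2 = (-3, -27/13, -18/13)
  u_3 = (12/11, -12/11, -8/11)

Orthogonality check:
  u_2 · u_1 = 0 (should be 0)
  u_3 · u_1 = 0 (should be 0)
  u_3 · u_2 = 0 (should be 0)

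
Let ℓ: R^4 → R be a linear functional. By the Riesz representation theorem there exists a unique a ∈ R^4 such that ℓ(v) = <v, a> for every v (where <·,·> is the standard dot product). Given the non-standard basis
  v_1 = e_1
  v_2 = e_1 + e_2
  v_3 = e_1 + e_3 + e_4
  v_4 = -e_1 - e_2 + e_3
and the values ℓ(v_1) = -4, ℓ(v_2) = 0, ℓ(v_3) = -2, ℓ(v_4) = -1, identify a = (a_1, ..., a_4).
a = (-4, 4, -1, 3)

Write a = (a_1, ..., a_4) in the standard basis. For each basis vector v_i, ℓ(v_i) = <v_i, a> is a linear equation in the a_j's. Collect the n equations into a matrix system V a = ℓ, where row i of V is v_i (expressed in the standard basis). Since V is invertible (lower-triangular with 1s on the diagonal, up to permutation), solve by back-substitution:
  V =
[[1, 0, 0, 0],
 [1, 1, 0, 0],
 [1, 0, 1, 1],
 [-1, -1, 1, 0]]
  V a = (-4, 0, -2, -1)
Solving gives a = (-4, 4, -1, 3).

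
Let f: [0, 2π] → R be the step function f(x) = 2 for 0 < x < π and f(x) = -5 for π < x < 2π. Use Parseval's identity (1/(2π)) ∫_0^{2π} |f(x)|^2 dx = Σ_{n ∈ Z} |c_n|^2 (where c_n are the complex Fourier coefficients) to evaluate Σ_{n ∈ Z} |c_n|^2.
Σ |c_n|^2 = 29/2

Parseval equates the L^2 energy of f (normalised by 1/(2π)) with the ℓ^2 sum of its Fourier coefficients: (1/(2π)) ∫_0^{2π} |f|^2 = Σ |c_n|^2.
Compute the left side: (1/(2π)) [∫_0^π 2^2 dx + ∫_π^{2π} (-5)^2 dx] = (1/(2π)) · (4π + 25π) = (4 + 25)/2 = 29/2.
So Σ_{n ∈ Z} |c_n|^2 = 29/2.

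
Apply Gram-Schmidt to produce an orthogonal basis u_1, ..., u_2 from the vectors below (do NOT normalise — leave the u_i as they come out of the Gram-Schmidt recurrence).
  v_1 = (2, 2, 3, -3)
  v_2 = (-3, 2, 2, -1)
Orthogonal basis:
  u_1 = (2, 2, 3, -3)
  u_2 = (-46/13, 19/13, 31/26, -5/26)

Apply the Gram-Schmidt recurrence
  u_1 = v_1
  u_i = v_i − Σ_{j<i} ((v_i · u_j) / (u_j · u_j)) · u_j.

Step by step this gives:
  u_1 = (2, 2, 3, -3)
  u_2 = (-46/13, 19/13, 31/26, -5/26)

Orthogonality check:
  u_2 · u_1 = 0 (should be 0)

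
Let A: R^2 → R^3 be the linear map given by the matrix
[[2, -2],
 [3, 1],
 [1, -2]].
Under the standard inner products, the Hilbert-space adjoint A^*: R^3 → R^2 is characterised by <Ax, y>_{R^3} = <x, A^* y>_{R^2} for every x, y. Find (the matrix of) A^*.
A^* = A^T =
[[2, 3, 1],
 [-2, 1, -2]]

For real matrices with standard dot products, the defining identity <Ax, y> = <x, A^* y> gives (Ax)^T y = x^T (A^*) y, i.e. x^T A^T y = x^T (A^*) y. Since this holds for all x, y, we must have A^* = A^T. Therefore
A^* =
[[2, 3, 1],
 [-2, 1, -2]].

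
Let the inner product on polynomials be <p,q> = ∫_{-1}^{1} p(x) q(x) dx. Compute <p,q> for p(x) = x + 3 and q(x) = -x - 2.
<p,q> = -38/3

Expand the product: p(x)·q(x) = -x^2 - 5*x - 6.
∫_{-1}^{1} of each monomial x^k gives [2/(k+1) if k even, 0 if k odd]. Integrating term-by-term (or equivalently evaluating the antiderivative F(x) = -x^3/3 - 5*x^2/2 - 6*x at the endpoints):
  F(1) − F(−1) = -53/6 − (23/6) = -38/3.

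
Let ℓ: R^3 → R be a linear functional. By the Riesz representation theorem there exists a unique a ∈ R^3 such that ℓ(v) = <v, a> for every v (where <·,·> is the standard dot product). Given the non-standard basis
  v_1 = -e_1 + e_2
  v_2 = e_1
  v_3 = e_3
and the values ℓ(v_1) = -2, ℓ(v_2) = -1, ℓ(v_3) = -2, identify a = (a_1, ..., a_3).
a = (-1, -3, -2)

Write a = (a_1, ..., a_3) in the standard basis. For each basis vector v_i, ℓ(v_i) = <v_i, a> is a linear equation in the a_j's. Collect the n equations into a matrix system V a = ℓ, where row i of V is v_i (expressed in the standard basis). Since V is invertible (lower-triangular with 1s on the diagonal, up to permutation), solve by back-substitution:
  V =
[[-1, 1, 0],
 [1, 0, 0],
 [0, 0, 1]]
  V a = (-2, -1, -2)
Solving gives a = (-1, -3, -2).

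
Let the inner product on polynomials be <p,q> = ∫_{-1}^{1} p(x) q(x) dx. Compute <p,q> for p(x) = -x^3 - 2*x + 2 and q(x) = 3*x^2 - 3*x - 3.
<p,q> = -14/5

Expand the product: p(x)·q(x) = -3*x^5 + 3*x^4 - 3*x^3 + 12*x^2 - 6.
∫_{-1}^{1} of each monomial x^k gives [2/(k+1) if k even, 0 if k odd]. Integrating term-by-term (or equivalently evaluating the antiderivative F(x) = -x^6/2 + 3*x^5/5 - 3*x^4/4 + 4*x^3 - 6*x at the endpoints):
  F(1) − F(−1) = -53/20 − (3/20) = -14/5.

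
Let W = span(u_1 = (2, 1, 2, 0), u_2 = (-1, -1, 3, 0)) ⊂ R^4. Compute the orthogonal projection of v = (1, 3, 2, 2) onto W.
proj_W(v) = (13/6, 17/15, 53/30, 0)

Set up U = [u_1 | ... | u_2] ∈ R^(4×2). The projector onto W = col(U) is P = U (U^T U)^(-1) U^T.
Compute U^T U =
  [9, 3]
  [3, 11],
and U^T v = (9, 2).
Solve U^T U · c = U^T v for the coefficients: c = (31/30, -1/10). The projection is proj_W(v) = U c.
Check: (v - proj_W(v)) · u_1 = 0  (should be 0).
Check: (v - proj_W(v)) · u_2 = 0  (should be 0).
Result: proj_W(v) = (13/6, 17/15, 53/30, 0).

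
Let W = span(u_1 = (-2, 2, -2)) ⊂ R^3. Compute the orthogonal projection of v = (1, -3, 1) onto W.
proj_W(v) = (5/3, -5/3, 5/3)

Set up U = [u_1 | ... | u_1] ∈ R^(3×1). The projector onto W = col(U) is P = U (U^T U)^(-1) U^T.
Compute U^T U =
  [12],
and U^T v = (-10).
Solve U^T U · c = U^T v for the coefficients: c = (-5/6). The projection is proj_W(v) = U c.
Check: (v - proj_W(v)) · u_1 = 0  (should be 0).
Result: proj_W(v) = (5/3, -5/3, 5/3).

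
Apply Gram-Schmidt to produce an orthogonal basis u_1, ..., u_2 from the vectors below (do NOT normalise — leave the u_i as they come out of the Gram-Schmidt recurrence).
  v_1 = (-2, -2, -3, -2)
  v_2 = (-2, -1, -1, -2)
Orthogonal basis:
  u_1 = (-2, -2, -3, -2)
  u_2 = (-16/21, 5/21, 6/7, -16/21)

Apply the Gram-Schmidt recurrence
  u_1 = v_1
  u_i = v_i − Σ_{j<i} ((v_i · u_j) / (u_j · u_j)) · u_j.

Step by step this gives:
  u_1 = (-2, -2, -3, -2)
  u_2 = (-16/21, 5/21, 6/7, -16/21)

Orthogonality check:
  u_2 · u_1 = 0 (should be 0)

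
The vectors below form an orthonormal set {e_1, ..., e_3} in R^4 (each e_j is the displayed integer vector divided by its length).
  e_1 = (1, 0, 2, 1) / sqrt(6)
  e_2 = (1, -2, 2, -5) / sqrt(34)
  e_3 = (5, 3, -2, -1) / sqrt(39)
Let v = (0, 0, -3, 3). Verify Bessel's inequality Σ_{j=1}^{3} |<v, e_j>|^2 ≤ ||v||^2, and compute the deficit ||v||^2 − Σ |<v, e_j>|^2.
Σ |<v, e_j>|^2 = 3249/221; ||v||^2 = 18; deficit = 729/221

Write each e_j = u_j / sqrt(<u_j, u_j>) where u_j is the displayed integer vector. Then <v, e_j> = <v, u_j> / sqrt(<u_j, u_j>), so |<v, e_j>|^2 = <v, u_j>^2 / <u_j, u_j>.
Coefficients: <v, e_1> = -3/sqrt(6), <v, e_2> = -21/sqrt(34), <v, e_3> = 3/sqrt(39).
Square and sum: Σ |<v, e_j>|^2 = 3249/221.
Compute ||v||^2 = v·v = 18.
Deficit = 18 − 3249/221 = 729/221 ≥ 0, confirming Bessel's inequality. (The deficit equals ||v − Σ <v,e_j> e_j||^2, the squared distance from v to span{e_j}.)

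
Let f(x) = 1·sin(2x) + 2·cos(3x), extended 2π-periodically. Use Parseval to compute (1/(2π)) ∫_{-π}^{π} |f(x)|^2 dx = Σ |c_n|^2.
Σ |c_n|^2 = 5/2

Expand |f|^2 and use orthogonality of {sin(nx), cos(mx)} on [-π, π]:
  ∫_{-π}^{π} sin(nx)^2 dx = π, ∫ cos(mx)^2 dx = π, and cross terms integrate to 0.
So ∫_{-π}^{π} f(x)^2 dx = 1^2 · π + 2^2 · π = (1 + 4)π.
Divide by 2π: (1 + 4)/2 = 5/2.
By Parseval, this equals Σ |c_n|^2.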